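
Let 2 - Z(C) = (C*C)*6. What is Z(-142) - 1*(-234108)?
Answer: 113126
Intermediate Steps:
Z(C) = 2 - 6*C² (Z(C) = 2 - C*C*6 = 2 - C²*6 = 2 - 6*C²)
Z(-142) - 1*(-234108) = (2 - 6*(-142)²) - 1*(-234108) = (2 - 6*20164) + 234108 = (2 - 120984) + 234108 = -120982 + 234108 = 113126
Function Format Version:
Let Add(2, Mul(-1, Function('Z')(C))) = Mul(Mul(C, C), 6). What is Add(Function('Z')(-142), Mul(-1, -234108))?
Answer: 113126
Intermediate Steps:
Function('Z')(C) = Add(2, Mul(-6, Pow(C, 2))) (Function('Z')(C) = Add(2, Mul(-1, Mul(Mul(C, C), 6))) = Add(2, Mul(-1, Mul(Pow(C, 2), 6))) = Add(2, Mul(-1, Mul(6, Pow(C, 2)))) = Add(2, Mul(-6, Pow(C, 2))))
Add(Function('Z')(-142), Mul(-1, -234108)) = Add(Add(2, Mul(-6, Pow(-142, 2))), Mul(-1, -234108)) = Add(Add(2, Mul(-6, 20164)), 234108) = Add(Add(2, -120984), 234108) = Add(-120982, 234108) = 113126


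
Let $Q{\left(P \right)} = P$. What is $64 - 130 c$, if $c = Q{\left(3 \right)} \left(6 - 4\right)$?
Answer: $-716$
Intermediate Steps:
$c = 6$ ($c = 3 \left(6 - 4\right) = 3 \cdot 2 = 6$)
$64 - 130 c = 64 - 780 = -716$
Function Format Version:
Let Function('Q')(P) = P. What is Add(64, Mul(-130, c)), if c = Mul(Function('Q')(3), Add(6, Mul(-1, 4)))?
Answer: -716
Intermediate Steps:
c = 6 (c = Mul(3, Add(6, Mul(-1, 4))) = Mul(3, Add(6, -4)) = Mul(3, 2) = 6)
Add(64, Mul(-130, c)) = Add(64, Mul(-130, 6)) = Add(64, -780) = -716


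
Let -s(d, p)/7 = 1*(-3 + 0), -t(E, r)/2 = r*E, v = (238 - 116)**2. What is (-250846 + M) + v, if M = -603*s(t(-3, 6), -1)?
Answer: -248625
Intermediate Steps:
v = 14884 (v = 122**2 = 14884)
t(E, r) = -2*E*r (t(E, r) = -2*r*E = -2*E*r)
s(d, p) = 21 (s(d, p) = -7*(-3 + 0) = -7*(-3) = 21)
M = -12663 (M = -603*21 = -12663)
(-250846 + M) + v = (-250846 - 12663) + 14884 = -263509 + 14884 = -248625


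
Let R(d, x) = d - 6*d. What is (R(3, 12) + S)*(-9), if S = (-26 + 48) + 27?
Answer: -306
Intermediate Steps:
R(d, x) = -5*d (R(d, x) = d - 6*d = -5*d)
S = 49 (S = 22 + 27 = 49)
(R(3, 12) + S)*(-9) = (-5*3 + 49)*(-9) = (-15 + 49)*(-9) = 34*(-9) = -306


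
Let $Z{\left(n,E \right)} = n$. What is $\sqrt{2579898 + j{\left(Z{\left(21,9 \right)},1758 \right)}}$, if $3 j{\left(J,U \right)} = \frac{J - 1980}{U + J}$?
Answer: $\frac{\sqrt{8164965804531}}{1779} \approx 1606.2$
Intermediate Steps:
$j{\left(J,U \right)} = \frac{-1980 + J}{3 \left(J + U\right)}$ ($j{\left(J,U \right)} = \frac{\left(J - 1980\right) \frac{1}{U + J}}{3} = \frac{\left(-1980 + J\right) \frac{1}{J + U}}{3} = \frac{\frac{1}{J + U} \left(-1980 + J\right)}{3} = \frac{-1980 + J}{3 \left(J + U\right)}$)
$\sqrt{2579898 + j{\left(Z{\left(21,9 \right)},1758 \right)}} = \sqrt{2579898 + \frac{-660 + \frac{1}{3} \cdot 21}{21 + 1758}} = \sqrt{2579898 + \frac{-660 + 7}{1779}} = \sqrt{2579898 + \frac{1}{1779} \left(-653\right)} = \sqrt{2579898 - \frac{653}{1779}} = \sqrt{\frac{4589637889}{1779}} = \frac{\sqrt{8164965804531}}{1779}$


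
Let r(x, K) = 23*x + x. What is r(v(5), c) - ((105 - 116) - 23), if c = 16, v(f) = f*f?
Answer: 634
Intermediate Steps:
v(f) = f**2
r(x, K) = 24*x
r(v(5), c) - ((105 - 116) - 23) = 24*5**2 - ((105 - 116) - 23) = 24*25 - (-11 - 23) = 600 - 1*(-34) = 600 + 34 = 634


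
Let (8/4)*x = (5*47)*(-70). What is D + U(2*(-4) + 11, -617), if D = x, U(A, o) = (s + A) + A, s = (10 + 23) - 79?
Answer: -8265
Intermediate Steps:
s = -46 (s = 33 - 79 = -46)
U(A, o) = -46 + 2*A (U(A, o) = (-46 + A) + A = -46 + 2*A)
x = -8225 (x = ((5*47)*(-70))/2 = (235*(-70))/2 = (1/2)*(-16450) = -8225)
D = -8225
D + U(2*(-4) + 11, -617) = -8225 + (-46 + 2*(2*(-4) + 11)) = -8225 + (-46 + 2*(-8 + 11)) = -8225 + (-46 + 2*3) = -8225 + (-46 + 6) = -8225 - 40 = -8265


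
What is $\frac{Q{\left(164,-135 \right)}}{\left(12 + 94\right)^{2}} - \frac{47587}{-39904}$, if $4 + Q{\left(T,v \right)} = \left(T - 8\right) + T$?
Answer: $\frac{136824299}{112090336} \approx 1.2207$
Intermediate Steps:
$Q{\left(T,v \right)} = -12 + 2 T$ ($Q{\left(T,v \right)} = -4 + \left(\left(T - 8\right) + T\right) = -4 + \left(\left(-8 + T\right) + T\right) = -4 + \left(-8 + 2 T\right) = -12 + 2 T$)
$\frac{Q{\left(164,-135 \right)}}{\left(12 + 94\right)^{2}} - \frac{47587}{-39904} = \frac{-12 + 2 \cdot 164}{\left(12 + 94\right)^{2}} - \frac{47587}{-39904} = \frac{-12 + 328}{106^{2}} - - \frac{47587}{39904} = \frac{316}{11236} + \frac{47587}{39904} = 316 \cdot \frac{1}{11236} + \frac{47587}{39904} = \frac{79}{2809} + \frac{47587}{39904} = \frac{136824299}{112090336}$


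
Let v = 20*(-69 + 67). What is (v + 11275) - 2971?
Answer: 8264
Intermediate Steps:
v = -40 (v = 20*(-2) = -40)
(v + 11275) - 2971 = (-40 + 11275) - 2971 = 11235 - 2971 = 8264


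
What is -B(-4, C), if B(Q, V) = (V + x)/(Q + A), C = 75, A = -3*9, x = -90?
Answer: -15/31 ≈ -0.48387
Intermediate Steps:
A = -27
B(Q, V) = (-90 + V)/(-27 + Q) (B(Q, V) = (V - 90)/(Q - 27) = (-90 + V)/(-27 + Q))
-B(-4, C) = -(-90 + 75)/(-27 - 4) = -(-15)/(-31) = -(-1)*(-15)/31 = -1*15/31 = -15/31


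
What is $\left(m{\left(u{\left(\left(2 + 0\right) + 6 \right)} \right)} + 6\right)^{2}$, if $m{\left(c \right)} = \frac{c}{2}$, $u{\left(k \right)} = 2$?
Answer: $49$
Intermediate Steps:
$m{\left(c \right)} = \frac{c}{2}$ ($m{\left(c \right)} = c \frac{1}{2} = \frac{c}{2}$)
$\left(m{\left(u{\left(\left(2 + 0\right) + 6 \right)} \right)} + 6\right)^{2} = \left(\frac{1}{2} \cdot 2 + 6\right)^{2} = \left(1 + 6\right)^{2} = 7^{2} = 49$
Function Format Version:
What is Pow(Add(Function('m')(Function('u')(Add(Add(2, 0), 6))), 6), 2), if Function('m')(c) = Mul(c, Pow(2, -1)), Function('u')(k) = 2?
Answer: 49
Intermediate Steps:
Function('m')(c) = Mul(Rational(1, 2), c) (Function('m')(c) = Mul(c, Rational(1, 2)) = Mul(Rational(1, 2), c))
Pow(Add(Function('m')(Function('u')(Add(Add(2, 0), 6))), 6), 2) = Pow(Add(Mul(Rational(1, 2), 2), 6), 2) = Pow(Add(1, 6), 2) = Pow(7, 2) = 49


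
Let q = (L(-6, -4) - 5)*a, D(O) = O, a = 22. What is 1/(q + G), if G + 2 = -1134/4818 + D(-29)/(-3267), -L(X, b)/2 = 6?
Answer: -238491/89726632 ≈ -0.0026580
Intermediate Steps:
L(X, b) = -12 (L(X, b) = -2*6 = -12)
q = -374 (q = (-12 - 5)*22 = -17*22 = -374)
G = -530998/238491 (G = -2 + (-1134/4818 - 29/(-3267)) = -2 + (-1134*1/4818 - 29*(-1/3267)) = -2 + (-189/803 + 29/3267) = -2 - 54016/238491 = -530998/238491 ≈ -2.2265)
1/(q + G) = 1/(-374 - 530998/238491) = 1/(-89726632/238491) = -238491/89726632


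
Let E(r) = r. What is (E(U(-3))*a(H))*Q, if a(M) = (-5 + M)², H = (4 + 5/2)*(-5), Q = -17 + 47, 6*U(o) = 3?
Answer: 84375/4 ≈ 21094.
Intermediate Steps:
U(o) = ½ (U(o) = (⅙)*3 = ½)
Q = 30
H = -65/2 (H = (4 + 5*(½))*(-5) = (4 + 5/2)*(-5) = (13/2)*(-5) = -65/2 ≈ -32.500)
(E(U(-3))*a(H))*Q = ((-5 - 65/2)²/2)*30 = ((-75/2)²/2)*30 = ((½)*(5625/4))*30 = (5625/8)*30 = 84375/4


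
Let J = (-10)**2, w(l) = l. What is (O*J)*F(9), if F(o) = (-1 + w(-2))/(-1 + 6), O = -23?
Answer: 1380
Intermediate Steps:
F(o) = -3/5 (F(o) = (-1 - 2)/(-1 + 6) = -3/5)
J = 100
(O*J)*F(9) = -23*100*(-3/5) = -2300*(-3/5) = 1380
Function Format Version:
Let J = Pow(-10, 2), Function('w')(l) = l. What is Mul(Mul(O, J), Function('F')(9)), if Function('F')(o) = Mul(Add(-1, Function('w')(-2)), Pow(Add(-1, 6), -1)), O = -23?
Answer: 1380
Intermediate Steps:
Function('F')(o) = Rational(-3, 5) (Function('F')(o) = Mul(Add(-1, -2), Pow(Add(-1, 6), -1)) = Mul(-3, Pow(5, -1)) = Mul(-3, Rational(1, 5)) = Rational(-3, 5))
J = 100
Mul(Mul(O, J), Function('F')(9)) = Mul(Mul(-23, 100), Rational(-3, 5)) = Mul(-2300, Rational(-3, 5)) = 1380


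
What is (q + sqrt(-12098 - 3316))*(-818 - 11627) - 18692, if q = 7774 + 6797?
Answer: -181354787 - 12445*I*sqrt(15414) ≈ -1.8135e+8 - 1.5451e+6*I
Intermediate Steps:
q = 14571
(q + sqrt(-12098 - 3316))*(-818 - 11627) - 18692 = (14571 + sqrt(-12098 - 3316))*(-818 - 11627) - 18692 = (14571 + sqrt(-15414))*(-12445) - 18692 = (14571 + I*sqrt(15414))*(-12445) - 18692 = (-181336095 - 12445*I*sqrt(15414)) - 18692 = -181354787 - 12445*I*sqrt(15414)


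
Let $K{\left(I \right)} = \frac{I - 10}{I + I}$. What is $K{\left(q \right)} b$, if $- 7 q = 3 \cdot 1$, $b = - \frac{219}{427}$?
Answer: $- \frac{5329}{854} \approx -6.24$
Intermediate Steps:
$b = - \frac{219}{427}$ ($b = \left(-219\right) \frac{1}{427} = - \frac{219}{427} \approx -0.51288$)
$q = - \frac{3}{7}$ ($q = - \frac{3 \cdot 1}{7} = \left(- \frac{1}{7}\right) 3 = - \frac{3}{7} \approx -0.42857$)
$K{\left(I \right)} = \frac{-10 + I}{2 I}$
$K{\left(q \right)} b = \frac{-10 - \frac{3}{7}}{2 \left(- \frac{3}{7}\right)} \left(- \frac{219}{427}\right) = \frac{1}{2} \left(- \frac{7}{3}\right) \left(- \frac{73}{7}\right) \left(- \frac{219}{427}\right) = \frac{73}{6} \left(- \frac{219}{427}\right) = - \frac{5329}{854}$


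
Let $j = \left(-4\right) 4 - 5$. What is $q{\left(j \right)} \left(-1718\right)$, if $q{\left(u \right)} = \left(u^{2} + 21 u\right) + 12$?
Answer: $-20616$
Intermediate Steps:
$j = -21$ ($j = -16 - 5 = -21$)
$q{\left(u \right)} = 12 + u^{2} + 21 u$
$q{\left(j \right)} \left(-1718\right) = \left(12 + \left(-21\right)^{2} + 21 \left(-21\right)\right) \left(-1718\right) = \left(12 + 441 - 441\right) \left(-1718\right) = 12 \left(-1718\right) = -20616$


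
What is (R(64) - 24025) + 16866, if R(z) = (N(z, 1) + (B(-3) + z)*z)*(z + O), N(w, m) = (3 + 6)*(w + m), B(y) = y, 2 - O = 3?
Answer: 275648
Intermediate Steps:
O = -1 (O = 2 - 1*3 = 2 - 3 = -1)
N(w, m) = 9*m + 9*w (N(w, m) = 9*(m + w) = 9*m + 9*w)
R(z) = (-1 + z)*(9 + 9*z + z*(-3 + z)) (R(z) = ((9*1 + 9*z) + (-3 + z)*z)*(z - 1) = ((9 + 9*z) + z*(-3 + z))*(-1 + z) = (9 + 9*z + z*(-3 + z))*(-1 + z) = (-1 + z)*(9 + 9*z + z*(-3 + z)))
(R(64) - 24025) + 16866 = ((-9 + 64**3 + 3*64 + 5*64**2) - 24025) + 16866 = ((-9 + 262144 + 192 + 5*4096) - 24025) + 16866 = ((-9 + 262144 + 192 + 20480) - 24025) + 16866 = (282807 - 24025) + 16866 = 258782 + 16866 = 275648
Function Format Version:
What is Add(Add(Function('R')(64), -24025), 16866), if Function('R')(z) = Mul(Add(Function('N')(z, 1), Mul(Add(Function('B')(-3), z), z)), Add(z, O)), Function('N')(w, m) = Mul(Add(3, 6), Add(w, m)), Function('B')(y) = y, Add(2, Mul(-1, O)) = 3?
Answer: 275648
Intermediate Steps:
O = -1 (O = Add(2, Mul(-1, 3)) = Add(2, -3) = -1)
Function('N')(w, m) = Add(Mul(9, m), Mul(9, w)) (Function('N')(w, m) = Mul(9, Add(m, w)) = Add(Mul(9, m), Mul(9, w)))
Function('R')(z) = Mul(Add(-1, z), Add(9, Mul(9, z), Mul(z, Add(-3, z)))) (Function('R')(z) = Mul(Add(Add(Mul(9, 1), Mul(9, z)), Mul(Add(-3, z), z)), Add(z, -1)) = Mul(Add(Add(9, Mul(9, z)), Mul(z, Add(-3, z))), Add(-1, z)) = Mul(Add(9, Mul(9, z), Mul(z, Add(-3, z))), Add(-1, z)) = Mul(Add(-1, z), Add(9, Mul(9, z), Mul(z, Add(-3, z)))))
Add(Add(Function('R')(64), -24025), 16866) = Add(Add(Add(-9, Pow(64, 3), Mul(3, 64), Mul(5, Pow(64, 2))), -24025), 16866) = Add(Add(Add(-9, 262144, 192, Mul(5, 4096)), -24025), 16866) = Add(Add(Add(-9, 262144, 192, 20480), -24025), 16866) = Add(Add(282807, -24025), 16866) = Add(258782, 16866) = 275648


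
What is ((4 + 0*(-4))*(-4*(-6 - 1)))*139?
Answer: 15568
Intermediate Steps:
((4 + 0*(-4))*(-4*(-6 - 1)))*139 = ((4 + 0)*(-4*(-7)))*139 = (4*28)*139 = 112*139 = 15568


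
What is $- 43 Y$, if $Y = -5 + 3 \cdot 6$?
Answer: $-559$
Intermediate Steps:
$Y = 13$ ($Y = -5 + 18 = 13$)
$- 43 Y = \left(-43\right) 13 = -559$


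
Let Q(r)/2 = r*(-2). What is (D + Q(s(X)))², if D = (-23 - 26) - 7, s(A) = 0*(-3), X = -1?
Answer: 3136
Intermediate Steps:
s(A) = 0
Q(r) = -4*r (Q(r) = 2*(r*(-2)) = 2*(-2*r) = -4*r)
D = -56 (D = -49 - 7 = -56)
(D + Q(s(X)))² = (-56 - 4*0)² = (-56 + 0)² = (-56)² = 3136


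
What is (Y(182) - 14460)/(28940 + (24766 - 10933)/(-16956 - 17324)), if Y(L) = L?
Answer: -489449840/992049367 ≈ -0.49337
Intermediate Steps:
(Y(182) - 14460)/(28940 + (24766 - 10933)/(-16956 - 17324)) = (182 - 14460)/(28940 + (24766 - 10933)/(-16956 - 17324)) = -14278/(28940 + 13833/(-34280)) = -14278/(28940 + 13833*(-1/34280)) = -14278/(28940 - 13833/34280) = -14278/992049367/34280 = -14278*34280/992049367 = -489449840/992049367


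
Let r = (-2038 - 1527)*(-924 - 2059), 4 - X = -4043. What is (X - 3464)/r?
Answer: 583/10634395 ≈ 5.4822e-5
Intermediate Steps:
X = 4047 (X = 4 - 1*(-4043) = 4 + 4043 = 4047)
r = 10634395 (r = -3565*(-2983) = 10634395)
(X - 3464)/r = (4047 - 3464)/10634395 = 583*(1/10634395) = 583/10634395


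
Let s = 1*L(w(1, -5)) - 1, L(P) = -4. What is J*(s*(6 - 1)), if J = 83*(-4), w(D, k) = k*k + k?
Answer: 8300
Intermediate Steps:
w(D, k) = k + k² (w(D, k) = k² + k = k + k²)
J = -332
s = -5 (s = 1*(-4) - 1 = -4 - 1 = -5)
J*(s*(6 - 1)) = -(-1660)*(6 - 1) = -(-1660)*5 = -332*(-25) = 8300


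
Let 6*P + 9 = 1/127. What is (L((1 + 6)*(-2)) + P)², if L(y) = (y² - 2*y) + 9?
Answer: 7779592804/145161 ≈ 53593.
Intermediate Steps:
P = -571/381 (P = -3/2 + (⅙)/127 = -3/2 + (⅙)*(1/127) = -3/2 + 1/762 = -571/381 ≈ -1.4987)
L(y) = 9 + y² - 2*y
(L((1 + 6)*(-2)) + P)² = ((9 + ((1 + 6)*(-2))² - 2*(1 + 6)*(-2)) - 571/381)² = ((9 + (7*(-2))² - 14*(-2)) - 571/381)² = ((9 + (-14)² - 2*(-14)) - 571/381)² = ((9 + 196 + 28) - 571/381)² = (233 - 571/381)² = (88202/381)² = 7779592804/145161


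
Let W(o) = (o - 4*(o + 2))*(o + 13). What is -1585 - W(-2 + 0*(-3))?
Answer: -1563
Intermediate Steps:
W(o) = (-8 - 3*o)*(13 + o) (W(o) = (o - 4*(2 + o))*(13 + o) = (o + (-8 - 4*o))*(13 + o) = (-8 - 3*o)*(13 + o))
-1585 - W(-2 + 0*(-3)) = -1585 - (-104 - 47*(-2 + 0*(-3)) - 3*(-2 + 0*(-3))**2) = -1585 - (-104 - 47*(-2 + 0) - 3*(-2 + 0)**2) = -1585 - (-104 - 47*(-2) - 3*(-2)**2) = -1585 - (-104 + 94 - 3*4) = -1585 - (-104 + 94 - 12) = -1585 - 1*(-22) = -1585 + 22 = -1563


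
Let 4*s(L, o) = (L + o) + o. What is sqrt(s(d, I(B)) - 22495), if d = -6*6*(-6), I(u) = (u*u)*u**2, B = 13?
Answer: I*sqrt(32642)/2 ≈ 90.335*I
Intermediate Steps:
I(u) = u**4 (I(u) = u**2*u**2 = u**4)
d = 216 (d = -36*(-6) = 216)
s(L, o) = o/2 + L/4 (s(L, o) = ((L + o) + o)/4 = (L + 2*o)/4 = o/2 + L/4)
sqrt(s(d, I(B)) - 22495) = sqrt(((1/2)*13**4 + (1/4)*216) - 22495) = sqrt(((1/2)*28561 + 54) - 22495) = sqrt((28561/2 + 54) - 22495) = sqrt(28669/2 - 22495) = sqrt(-16321/2) = I*sqrt(32642)/2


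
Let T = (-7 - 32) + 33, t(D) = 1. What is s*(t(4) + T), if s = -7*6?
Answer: 210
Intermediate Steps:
s = -42
T = -6 (T = -39 + 33 = -6)
s*(t(4) + T) = -42*(1 - 6) = -42*(-5) = 210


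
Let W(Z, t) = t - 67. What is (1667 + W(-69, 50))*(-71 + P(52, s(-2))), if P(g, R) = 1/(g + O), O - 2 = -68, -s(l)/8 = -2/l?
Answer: -820875/7 ≈ -1.1727e+5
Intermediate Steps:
s(l) = 16/l (s(l) = -(-16)/l = 16/l)
O = -66 (O = 2 - 68 = -66)
P(g, R) = 1/(-66 + g) (P(g, R) = 1/(g - 66) = 1/(-66 + g))
W(Z, t) = -67 + t
(1667 + W(-69, 50))*(-71 + P(52, s(-2))) = (1667 + (-67 + 50))*(-71 + 1/(-66 + 52)) = (1667 - 17)*(-71 + 1/(-14)) = 1650*(-71 - 1/14) = 1650*(-995/14) = -820875/7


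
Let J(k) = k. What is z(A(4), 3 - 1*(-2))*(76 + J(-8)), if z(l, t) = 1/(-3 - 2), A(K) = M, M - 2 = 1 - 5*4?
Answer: -68/5 ≈ -13.600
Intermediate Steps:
M = -17 (M = 2 + (1 - 5*4) = 2 + (1 - 20) = 2 - 19 = -17)
A(K) = -17
z(l, t) = -⅕ (z(l, t) = 1/(-5) = -⅕)
z(A(4), 3 - 1*(-2))*(76 + J(-8)) = -(76 - 8)/5 = -⅕*68 = -68/5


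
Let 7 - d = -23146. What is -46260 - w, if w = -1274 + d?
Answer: -68139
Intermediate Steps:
d = 23153 (d = 7 - 1*(-23146) = 7 + 23146 = 23153)
w = 21879 (w = -1274 + 23153 = 21879)
-46260 - w = -46260 - 1*21879 = -46260 - 21879 = -68139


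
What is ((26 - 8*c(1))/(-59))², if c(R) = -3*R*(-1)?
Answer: 4/3481 ≈ 0.0011491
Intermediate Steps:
c(R) = 3*R
((26 - 8*c(1))/(-59))² = ((26 - 24)/(-59))² = ((26 - 8*3)*(-1/59))² = ((26 - 24)*(-1/59))² = (2*(-1/59))² = (-2/59)² = 4/3481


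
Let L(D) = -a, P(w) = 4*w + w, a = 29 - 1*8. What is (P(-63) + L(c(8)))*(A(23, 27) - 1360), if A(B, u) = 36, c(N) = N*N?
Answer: 444864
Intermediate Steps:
c(N) = N**2
a = 21 (a = 29 - 8 = 21)
P(w) = 5*w
L(D) = -21 (L(D) = -1*21 = -21)
(P(-63) + L(c(8)))*(A(23, 27) - 1360) = (5*(-63) - 21)*(36 - 1360) = (-315 - 21)*(-1324) = -336*(-1324) = 444864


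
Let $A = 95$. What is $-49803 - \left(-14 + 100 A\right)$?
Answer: $-59289$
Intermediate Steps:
$-49803 - \left(-14 + 100 A\right) = -49803 - \left(-14 + 100 \cdot 95\right) = -49803 - \left(-14 + 9500\right) = -49803 - 9486 = -59289$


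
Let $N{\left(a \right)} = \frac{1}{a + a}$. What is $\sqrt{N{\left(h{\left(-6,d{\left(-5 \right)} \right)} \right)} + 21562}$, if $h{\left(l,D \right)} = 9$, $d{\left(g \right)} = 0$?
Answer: $\frac{\sqrt{776234}}{6} \approx 146.84$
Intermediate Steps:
$N{\left(a \right)} = \frac{1}{2 a}$
$\sqrt{N{\left(h{\left(-6,d{\left(-5 \right)} \right)} \right)} + 21562} = \sqrt{\frac{1}{2 \cdot 9} + 21562} = \sqrt{\frac{1}{2} \cdot \frac{1}{9} + 21562} = \sqrt{\frac{1}{18} + 21562} = \sqrt{\frac{388117}{18}} = \frac{\sqrt{776234}}{6}$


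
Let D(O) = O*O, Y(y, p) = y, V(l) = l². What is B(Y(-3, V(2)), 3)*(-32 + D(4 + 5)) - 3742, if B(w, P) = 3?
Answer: -3595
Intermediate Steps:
D(O) = O²
B(Y(-3, V(2)), 3)*(-32 + D(4 + 5)) - 3742 = 3*(-32 + (4 + 5)²) - 3742 = 3*(-32 + 9²) - 3742 = 3*(-32 + 81) - 3742 = 3*49 - 3742 = 147 - 3742 = -3595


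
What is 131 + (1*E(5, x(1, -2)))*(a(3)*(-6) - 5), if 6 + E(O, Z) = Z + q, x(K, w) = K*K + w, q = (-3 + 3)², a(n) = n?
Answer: 292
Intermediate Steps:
q = 0 (q = 0² = 0)
x(K, w) = w + K² (x(K, w) = K² + w = w + K²)
E(O, Z) = -6 + Z (E(O, Z) = -6 + (Z + 0) = -6 + Z)
131 + (1*E(5, x(1, -2)))*(a(3)*(-6) - 5) = 131 + (1*(-6 + (-2 + 1²)))*(3*(-6) - 5) = 131 + (1*(-6 + (-2 + 1)))*(-18 - 5) = 131 + (1*(-6 - 1))*(-23) = 131 + (1*(-7))*(-23) = 131 - 7*(-23) = 131 + 161 = 292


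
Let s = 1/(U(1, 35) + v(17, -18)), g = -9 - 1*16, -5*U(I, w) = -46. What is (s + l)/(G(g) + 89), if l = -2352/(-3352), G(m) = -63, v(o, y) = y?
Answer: 10841/479336 ≈ 0.022617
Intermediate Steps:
U(I, w) = 46/5 (U(I, w) = -⅕*(-46) = 46/5)
g = -25 (g = -9 - 16 = -25)
s = -5/44 (s = 1/(46/5 - 18) = 1/(-44/5) = -5/44 ≈ -0.11364)
l = 294/419 (l = -2352*(-1/3352) = 294/419 ≈ 0.70167)
(s + l)/(G(g) + 89) = (-5/44 + 294/419)/(-63 + 89) = (10841/18436)/26 = (10841/18436)*(1/26) = 10841/479336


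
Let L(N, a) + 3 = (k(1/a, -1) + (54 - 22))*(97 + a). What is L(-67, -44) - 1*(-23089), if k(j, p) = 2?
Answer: 24888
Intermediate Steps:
L(N, a) = 3295 + 34*a (L(N, a) = -3 + (2 + (54 - 22))*(97 + a) = -3 + (2 + 32)*(97 + a) = -3 + 34*(97 + a) = -3 + (3298 + 34*a) = 3295 + 34*a)
L(-67, -44) - 1*(-23089) = (3295 + 34*(-44)) - 1*(-23089) = (3295 - 1496) + 23089 = 1799 + 23089 = 24888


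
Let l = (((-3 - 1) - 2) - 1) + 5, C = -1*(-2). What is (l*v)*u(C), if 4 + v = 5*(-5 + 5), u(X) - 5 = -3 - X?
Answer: 0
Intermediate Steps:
C = 2
u(X) = 2 - X (u(X) = 5 + (-3 - X) = 2 - X)
v = -4 (v = -4 + 5*(-5 + 5) = -4 + 5*0 = -4 + 0 = -4)
l = -2 (l = ((-4 - 2) - 1) + 5 = (-6 - 1) + 5 = -7 + 5 = -2)
(l*v)*u(C) = (-2*(-4))*(2 - 1*2) = 8*(2 - 2) = 8*0 = 0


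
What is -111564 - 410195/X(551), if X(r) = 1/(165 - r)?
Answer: 158223706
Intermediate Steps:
-111564 - 410195/X(551) = -111564 - 410195/((-1/(-165 + 551))) = -111564 - 410195/((-1/386)) = -111564 - 410195/((-1*1/386)) = -111564 - 410195/(-1/386) = -111564 - 410195*(-386) = -111564 - 1*(-158335270) = -111564 + 158335270 = 158223706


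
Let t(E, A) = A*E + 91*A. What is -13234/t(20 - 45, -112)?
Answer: 6617/3696 ≈ 1.7903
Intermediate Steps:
t(E, A) = 91*A + A*E
-13234/t(20 - 45, -112) = -13234*(-1/(112*(91 + (20 - 45)))) = -13234*(-1/(112*(91 - 25))) = -13234/((-112*66)) = -13234/(-7392) = -13234*(-1/7392) = 6617/3696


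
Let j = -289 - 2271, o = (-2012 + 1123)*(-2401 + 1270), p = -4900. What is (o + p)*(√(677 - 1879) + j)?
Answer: -2561431040 + 1000559*I*√1202 ≈ -2.5614e+9 + 3.4689e+7*I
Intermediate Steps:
o = 1005459 (o = -889*(-1131) = 1005459)
j = -2560
(o + p)*(√(677 - 1879) + j) = (1005459 - 4900)*(√(677 - 1879) - 2560) = 1000559*(√(-1202) - 2560) = 1000559*(I*√1202 - 2560) = 1000559*(-2560 + I*√1202) = -2561431040 + 1000559*I*√1202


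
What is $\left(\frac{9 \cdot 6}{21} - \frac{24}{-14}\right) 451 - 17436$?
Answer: $- \frac{108522}{7} \approx -15503.0$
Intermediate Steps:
$\left(\frac{9 \cdot 6}{21} - \frac{24}{-14}\right) 451 - 17436 = \left(54 \cdot \frac{1}{21} - - \frac{12}{7}\right) 451 - 17436 = \left(\frac{18}{7} + \frac{12}{7}\right) 451 - 17436 = \frac{30}{7} \cdot 451 - 17436 = \frac{13530}{7} - 17436 = - \frac{108522}{7}$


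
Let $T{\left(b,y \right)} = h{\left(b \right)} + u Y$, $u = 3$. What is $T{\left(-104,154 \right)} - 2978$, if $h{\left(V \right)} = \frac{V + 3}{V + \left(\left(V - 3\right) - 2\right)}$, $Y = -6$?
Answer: $- \frac{638047}{213} \approx -2995.5$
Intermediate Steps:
$h{\left(V \right)} = \frac{3 + V}{-5 + 2 V}$ ($h{\left(V \right)} = \frac{3 + V}{V + \left(\left(-3 + V\right) - 2\right)} = \frac{3 + V}{V + \left(-5 + V\right)} = \frac{3 + V}{-5 + 2 V}$)
$T{\left(b,y \right)} = -18 + \frac{3 + b}{-5 + 2 b}$ ($T{\left(b,y \right)} = \frac{3 + b}{-5 + 2 b} + 3 \left(-6\right) = \frac{3 + b}{-5 + 2 b} - 18 = -18 + \frac{3 + b}{-5 + 2 b}$)
$T{\left(-104,154 \right)} - 2978 = \frac{93 - -3640}{-5 + 2 \left(-104\right)} - 2978 = \frac{93 + 3640}{-5 - 208} - 2978 = \frac{1}{-213} \cdot 3733 - 2978 = \left(- \frac{1}{213}\right) 3733 - 2978 = - \frac{3733}{213} - 2978 = - \frac{638047}{213}$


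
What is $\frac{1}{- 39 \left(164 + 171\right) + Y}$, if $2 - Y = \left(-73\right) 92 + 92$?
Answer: $- \frac{1}{6439} \approx -0.0001553$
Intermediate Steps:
$Y = 6626$ ($Y = 2 - \left(\left(-73\right) 92 + 92\right) = 2 - \left(-6716 + 92\right) = 2 - -6624 = 2 + 6624 = 6626$)
$\frac{1}{- 39 \left(164 + 171\right) + Y} = \frac{1}{- 39 \left(164 + 171\right) + 6626} = \frac{1}{\left(-39\right) 335 + 6626} = \frac{1}{-13065 + 6626} = \frac{1}{-6439} = - \frac{1}{6439}$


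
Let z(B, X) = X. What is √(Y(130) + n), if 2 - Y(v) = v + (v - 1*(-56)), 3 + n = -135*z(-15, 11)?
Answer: I*√1802 ≈ 42.45*I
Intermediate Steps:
n = -1488 (n = -3 - 135*11 = -3 - 1485 = -1488)
Y(v) = -54 - 2*v (Y(v) = 2 - (v + (v - 1*(-56))) = 2 - (v + (v + 56)) = 2 - (v + (56 + v)) = 2 - (56 + 2*v) = 2 + (-56 - 2*v) = -54 - 2*v)
√(Y(130) + n) = √((-54 - 2*130) - 1488) = √((-54 - 260) - 1488) = √(-314 - 1488) = √(-1802) = I*√1802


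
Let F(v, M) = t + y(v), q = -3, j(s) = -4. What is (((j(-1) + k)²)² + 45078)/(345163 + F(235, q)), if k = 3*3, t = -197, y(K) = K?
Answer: 45703/345201 ≈ 0.13240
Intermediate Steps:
F(v, M) = -197 + v
k = 9
(((j(-1) + k)²)² + 45078)/(345163 + F(235, q)) = (((-4 + 9)²)² + 45078)/(345163 + (-197 + 235)) = ((5²)² + 45078)/(345163 + 38) = (25² + 45078)/345201 = (625 + 45078)*(1/345201) = 45703*(1/345201) = 45703/345201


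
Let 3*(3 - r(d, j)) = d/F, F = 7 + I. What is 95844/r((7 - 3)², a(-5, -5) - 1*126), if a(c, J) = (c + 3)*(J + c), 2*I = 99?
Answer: 32491116/985 ≈ 32986.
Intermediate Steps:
I = 99/2 (I = (½)*99 = 99/2 ≈ 49.500)
F = 113/2 (F = 7 + 99/2 = 113/2 ≈ 56.500)
a(c, J) = (3 + c)*(J + c)
r(d, j) = 3 - 2*d/339 (r(d, j) = 3 - d/(3*113/2) = 3 - d*2/(3*113) = 3 - 2*d/339)
95844/r((7 - 3)², a(-5, -5) - 1*126) = 95844/(3 - 2*(7 - 3)²/339) = 95844/(3 - 2/339*4²) = 95844/(3 - 2/339*16) = 95844/(3 - 32/339) = 95844/(985/339) = 95844*(339/985) = 32491116/985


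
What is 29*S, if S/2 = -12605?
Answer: -731090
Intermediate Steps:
S = -25210 (S = 2*(-12605) = -25210)
29*S = 29*(-25210) = -731090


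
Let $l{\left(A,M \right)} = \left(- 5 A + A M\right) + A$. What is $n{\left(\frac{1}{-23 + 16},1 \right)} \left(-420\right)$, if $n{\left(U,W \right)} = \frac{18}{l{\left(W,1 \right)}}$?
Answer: $2520$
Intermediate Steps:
$l{\left(A,M \right)} = - 4 A + A M$
$n{\left(U,W \right)} = - \frac{6}{W}$ ($n{\left(U,W \right)} = \frac{18}{W \left(-4 + 1\right)} = \frac{18}{W \left(-3\right)} = \frac{18}{\left(-3\right) W} = 18 \left(- \frac{1}{3 W}\right) = - \frac{6}{W}$)
$n{\left(\frac{1}{-23 + 16},1 \right)} \left(-420\right) = - \frac{6}{1} \left(-420\right) = \left(-6\right) 1 \left(-420\right) = \left(-6\right) \left(-420\right) = 2520$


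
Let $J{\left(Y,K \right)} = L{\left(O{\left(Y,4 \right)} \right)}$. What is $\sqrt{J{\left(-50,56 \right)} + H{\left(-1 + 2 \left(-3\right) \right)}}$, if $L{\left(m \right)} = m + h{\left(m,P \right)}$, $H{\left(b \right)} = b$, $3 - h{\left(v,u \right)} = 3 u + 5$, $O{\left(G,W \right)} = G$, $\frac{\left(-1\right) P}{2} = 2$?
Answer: $i \sqrt{47} \approx 6.8557 i$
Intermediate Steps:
$P = -4$ ($P = \left(-2\right) 2 = -4$)
$h{\left(v,u \right)} = -2 - 3 u$ ($h{\left(v,u \right)} = 3 - \left(3 u + 5\right) = 3 - \left(5 + 3 u\right) = -2 - 3 u$)
$L{\left(m \right)} = 10 + m$ ($L{\left(m \right)} = m - -10 = m + \left(-2 + 12\right) = m + 10 = 10 + m$)
$J{\left(Y,K \right)} = 10 + Y$
$\sqrt{J{\left(-50,56 \right)} + H{\left(-1 + 2 \left(-3\right) \right)}} = \sqrt{\left(10 - 50\right) + \left(-1 + 2 \left(-3\right)\right)} = \sqrt{-40 - 7} = \sqrt{-47} = i \sqrt{47}$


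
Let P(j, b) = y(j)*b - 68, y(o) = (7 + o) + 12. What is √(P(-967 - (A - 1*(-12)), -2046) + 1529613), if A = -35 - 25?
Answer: √3370945 ≈ 1836.0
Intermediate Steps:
A = -60
y(o) = 19 + o
P(j, b) = -68 + b*(19 + j) (P(j, b) = (19 + j)*b - 68 = b*(19 + j) - 68 = -68 + b*(19 + j))
√(P(-967 - (A - 1*(-12)), -2046) + 1529613) = √((-68 - 2046*(19 + (-967 - (-60 - 1*(-12))))) + 1529613) = √((-68 - 2046*(19 + (-967 - (-60 + 12)))) + 1529613) = √((-68 - 2046*(19 + (-967 - 1*(-48)))) + 1529613) = √((-68 - 2046*(19 + (-967 + 48))) + 1529613) = √((-68 - 2046*(19 - 919)) + 1529613) = √((-68 - 2046*(-900)) + 1529613) = √((-68 + 1841400) + 1529613) = √(1841332 + 1529613) = √3370945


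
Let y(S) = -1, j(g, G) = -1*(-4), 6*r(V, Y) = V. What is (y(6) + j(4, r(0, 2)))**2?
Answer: 9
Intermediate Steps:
r(V, Y) = V/6
j(g, G) = 4
(y(6) + j(4, r(0, 2)))**2 = (-1 + 4)**2 = 3**2 = 9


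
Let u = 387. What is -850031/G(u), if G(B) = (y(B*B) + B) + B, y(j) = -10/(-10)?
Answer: -850031/775 ≈ -1096.8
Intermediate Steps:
y(j) = 1 (y(j) = -10*(-1/10) = 1)
G(B) = 1 + 2*B (G(B) = (1 + B) + B = 1 + 2*B)
-850031/G(u) = -850031/(1 + 2*387) = -850031/(1 + 774) = -850031/775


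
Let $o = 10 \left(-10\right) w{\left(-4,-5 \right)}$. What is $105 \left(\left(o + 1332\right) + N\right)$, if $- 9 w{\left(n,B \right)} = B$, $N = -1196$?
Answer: $\frac{25340}{3} \approx 8446.7$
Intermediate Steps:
$w{\left(n,B \right)} = - \frac{B}{9}$
$o = - \frac{500}{9}$ ($o = 10 \left(-10\right) \left(\left(- \frac{1}{9}\right) \left(-5\right)\right) = \left(-100\right) \frac{5}{9} = - \frac{500}{9} \approx -55.556$)
$105 \left(\left(o + 1332\right) + N\right) = 105 \left(\left(- \frac{500}{9} + 1332\right) - 1196\right) = 105 \left(\frac{11488}{9} - 1196\right) = 105 \cdot \frac{724}{9} = \frac{25340}{3}$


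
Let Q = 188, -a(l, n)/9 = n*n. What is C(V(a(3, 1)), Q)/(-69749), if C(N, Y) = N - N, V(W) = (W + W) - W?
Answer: 0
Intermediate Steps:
a(l, n) = -9*n² (a(l, n) = -9*n*n = -9*n²)
V(W) = W (V(W) = 2*W - W = W)
C(N, Y) = 0
C(V(a(3, 1)), Q)/(-69749) = 0/(-69749) = 0*(-1/69749) = 0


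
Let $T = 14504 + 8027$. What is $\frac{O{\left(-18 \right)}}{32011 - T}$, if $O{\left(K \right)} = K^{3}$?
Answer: $- \frac{243}{395} \approx -0.61519$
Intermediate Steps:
$T = 22531$
$\frac{O{\left(-18 \right)}}{32011 - T} = \frac{\left(-18\right)^{3}}{32011 - 22531} = - \frac{5832}{32011 - 22531} = - \frac{5832}{9480} = \left(-5832\right) \frac{1}{9480} = - \frac{243}{395}$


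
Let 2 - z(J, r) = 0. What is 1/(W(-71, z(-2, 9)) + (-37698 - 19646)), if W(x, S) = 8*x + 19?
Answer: -1/57893 ≈ -1.7273e-5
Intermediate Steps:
z(J, r) = 2 (z(J, r) = 2 - 1*0 = 2 + 0 = 2)
W(x, S) = 19 + 8*x
1/(W(-71, z(-2, 9)) + (-37698 - 19646)) = 1/((19 + 8*(-71)) + (-37698 - 19646)) = 1/((19 - 568) - 57344) = 1/(-549 - 57344) = 1/(-57893) = -1/57893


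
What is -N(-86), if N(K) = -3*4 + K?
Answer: 98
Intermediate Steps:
N(K) = -12 + K
-N(-86) = -(-12 - 86) = -1*(-98) = 98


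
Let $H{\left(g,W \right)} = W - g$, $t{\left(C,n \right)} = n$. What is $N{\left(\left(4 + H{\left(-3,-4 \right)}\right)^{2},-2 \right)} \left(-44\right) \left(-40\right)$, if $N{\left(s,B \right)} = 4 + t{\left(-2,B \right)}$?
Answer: $3520$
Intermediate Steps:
$N{\left(s,B \right)} = 4 + B$
$N{\left(\left(4 + H{\left(-3,-4 \right)}\right)^{2},-2 \right)} \left(-44\right) \left(-40\right) = \left(4 - 2\right) \left(-44\right) \left(-40\right) = 2 \left(-44\right) \left(-40\right) = \left(-88\right) \left(-40\right) = 3520$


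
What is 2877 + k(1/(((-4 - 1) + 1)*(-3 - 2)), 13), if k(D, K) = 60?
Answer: 2937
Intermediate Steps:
2877 + k(1/(((-4 - 1) + 1)*(-3 - 2)), 13) = 2877 + 60 = 2937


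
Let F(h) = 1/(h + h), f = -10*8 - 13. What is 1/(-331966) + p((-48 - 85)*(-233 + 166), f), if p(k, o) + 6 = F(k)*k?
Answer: -912907/165983 ≈ -5.5000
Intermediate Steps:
f = -93 (f = -80 - 13 = -93)
F(h) = 1/(2*h)
p(k, o) = -11/2 (p(k, o) = -6 + (1/(2*k))*k = -6 + ½ = -11/2)
1/(-331966) + p((-48 - 85)*(-233 + 166), f) = 1/(-331966) - 11/2 = -1/331966 - 11/2 = -912907/165983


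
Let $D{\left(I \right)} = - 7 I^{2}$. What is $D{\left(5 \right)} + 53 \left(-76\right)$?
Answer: $-4203$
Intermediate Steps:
$D{\left(5 \right)} + 53 \left(-76\right) = - 7 \cdot 5^{2} + 53 \left(-76\right) = \left(-7\right) 25 - 4028 = -175 - 4028 = -4203$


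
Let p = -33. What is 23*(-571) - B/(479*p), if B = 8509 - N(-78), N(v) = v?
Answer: -207584744/15807 ≈ -13132.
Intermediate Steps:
B = 8587 (B = 8509 - 1*(-78) = 8509 + 78 = 8587)
23*(-571) - B/(479*p) = 23*(-571) - 8587/(479*(-33)) = -13133 - 8587/(-15807) = -13133 - 8587*(-1)/15807 = -13133 - 1*(-8587/15807) = -13133 + 8587/15807 = -207584744/15807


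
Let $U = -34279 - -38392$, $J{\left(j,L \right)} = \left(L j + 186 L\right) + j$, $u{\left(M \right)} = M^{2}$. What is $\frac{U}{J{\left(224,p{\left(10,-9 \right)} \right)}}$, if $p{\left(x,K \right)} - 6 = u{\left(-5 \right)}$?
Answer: $\frac{4113}{12934} \approx 0.318$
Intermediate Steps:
$p{\left(x,K \right)} = 31$ ($p{\left(x,K \right)} = 6 + \left(-5\right)^{2} = 6 + 25 = 31$)
$J{\left(j,L \right)} = j + 186 L + L j$ ($J{\left(j,L \right)} = \left(186 L + L j\right) + j = j + 186 L + L j$)
$U = 4113$ ($U = -34279 + 38392 = 4113$)
$\frac{U}{J{\left(224,p{\left(10,-9 \right)} \right)}} = \frac{4113}{224 + 186 \cdot 31 + 31 \cdot 224} = \frac{4113}{224 + 5766 + 6944} = \frac{4113}{12934}$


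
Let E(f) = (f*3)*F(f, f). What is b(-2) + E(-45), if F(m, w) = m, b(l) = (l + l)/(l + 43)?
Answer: 249071/41 ≈ 6074.9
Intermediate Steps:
b(l) = 2*l/(43 + l) (b(l) = (2*l)/(43 + l) = 2*l/(43 + l))
E(f) = 3*f² (E(f) = (f*3)*f = (3*f)*f = 3*f²)
b(-2) + E(-45) = 2*(-2)/(43 - 2) + 3*(-45)² = 2*(-2)/41 + 3*2025 = 2*(-2)*(1/41) + 6075 = -4/41 + 6075 = 249071/41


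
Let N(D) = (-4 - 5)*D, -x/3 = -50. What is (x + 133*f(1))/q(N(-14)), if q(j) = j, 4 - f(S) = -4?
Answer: 607/63 ≈ 9.6349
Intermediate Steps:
x = 150 (x = -3*(-50) = 150)
N(D) = -9*D
f(S) = 8 (f(S) = 4 - 1*(-4) = 4 + 4 = 8)
(x + 133*f(1))/q(N(-14)) = (150 + 133*8)/((-9*(-14))) = (150 + 1064)/126 = 1214*(1/126) = 607/63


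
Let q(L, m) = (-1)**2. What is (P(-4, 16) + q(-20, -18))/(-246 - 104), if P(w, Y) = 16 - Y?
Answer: -1/350 ≈ -0.0028571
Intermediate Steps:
q(L, m) = 1
(P(-4, 16) + q(-20, -18))/(-246 - 104) = ((16 - 1*16) + 1)/(-246 - 104) = ((16 - 16) + 1)/(-350) = (0 + 1)*(-1/350) = 1*(-1/350) = -1/350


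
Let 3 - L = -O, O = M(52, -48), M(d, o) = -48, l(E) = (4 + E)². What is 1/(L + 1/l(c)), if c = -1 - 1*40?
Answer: -1369/61604 ≈ -0.022223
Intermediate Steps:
c = -41 (c = -1 - 40 = -41)
O = -48
L = -45 (L = 3 - (-1)*(-48) = 3 - 1*48 = 3 - 48 = -45)
1/(L + 1/l(c)) = 1/(-45 + 1/((4 - 41)²)) = 1/(-45 + 1/((-37)²)) = 1/(-45 + 1/1369) = 1/(-61604/1369) = -1369/61604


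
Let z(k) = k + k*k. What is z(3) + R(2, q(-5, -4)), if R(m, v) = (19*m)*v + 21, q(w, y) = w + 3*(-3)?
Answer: -499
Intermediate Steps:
q(w, y) = -9 + w (q(w, y) = w - 9 = -9 + w)
R(m, v) = 21 + 19*m*v (R(m, v) = 19*m*v + 21 = 21 + 19*m*v)
z(k) = k + k**2
z(3) + R(2, q(-5, -4)) = 3*(1 + 3) + (21 + 19*2*(-9 - 5)) = 3*4 + (21 + 19*2*(-14)) = 12 + (21 - 532) = 12 - 511 = -499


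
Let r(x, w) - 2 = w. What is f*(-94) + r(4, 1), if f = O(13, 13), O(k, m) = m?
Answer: -1219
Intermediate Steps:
r(x, w) = 2 + w
f = 13
f*(-94) + r(4, 1) = 13*(-94) + (2 + 1) = -1222 + 3 = -1219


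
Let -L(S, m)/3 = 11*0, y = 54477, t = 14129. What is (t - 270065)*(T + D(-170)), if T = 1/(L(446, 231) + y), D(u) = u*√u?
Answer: -85312/18159 + 43509120*I*√170 ≈ -4.6981 + 5.6729e+8*I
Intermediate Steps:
D(u) = u^(3/2)
L(S, m) = 0 (L(S, m) = -33*0 = -3*0 = 0)
T = 1/54477 (T = 1/(0 + 54477) = 1/54477 ≈ 1.8356e-5)
(t - 270065)*(T + D(-170)) = (14129 - 270065)*(1/54477 + (-170)^(3/2)) = -255936*(1/54477 - 170*I*√170) = -85312/18159 + 43509120*I*√170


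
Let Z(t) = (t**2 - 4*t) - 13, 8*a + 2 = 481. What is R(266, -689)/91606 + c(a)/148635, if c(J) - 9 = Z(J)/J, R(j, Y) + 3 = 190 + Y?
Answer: -131613335813/26087983563960 ≈ -0.0050450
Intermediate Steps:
a = 479/8 (a = -1/4 + (1/8)*481 = -1/4 + 481/8 = 479/8 ≈ 59.875)
R(j, Y) = 187 + Y (R(j, Y) = -3 + (190 + Y) = 187 + Y)
Z(t) = -13 + t**2 - 4*t
c(J) = 9 + (-13 + J**2 - 4*J)/J
R(266, -689)/91606 + c(a)/148635 = (187 - 689)/91606 + (5 + 479/8 - 13/479/8)/148635 = -502*1/91606 + (5 + 479/8 - 13*8/479)*(1/148635) = -251/45803 + (5 + 479/8 - 104/479)*(1/148635) = -251/45803 + (247769/3832)*(1/148635) = -251/45803 + 247769/569569320 = -131613335813/26087983563960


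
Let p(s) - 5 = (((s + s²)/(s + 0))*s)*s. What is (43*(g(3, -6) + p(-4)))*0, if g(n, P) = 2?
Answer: 0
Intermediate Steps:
p(s) = 5 + s*(s + s²) (p(s) = 5 + (((s + s²)/(s + 0))*s)*s = 5 + (((s + s²)/s)*s)*s = 5 + (s + s²)*s = 5 + s*(s + s²))
(43*(g(3, -6) + p(-4)))*0 = (43*(2 + (5 + (-4)² + (-4)³)))*0 = (43*(2 + (5 + 16 - 64)))*0 = (43*(2 - 43))*0 = (43*(-41))*0 = -1763*0 = 0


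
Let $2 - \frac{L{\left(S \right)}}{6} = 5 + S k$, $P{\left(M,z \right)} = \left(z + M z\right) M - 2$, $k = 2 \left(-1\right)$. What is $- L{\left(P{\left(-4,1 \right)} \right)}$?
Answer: $-102$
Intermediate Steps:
$k = -2$
$P{\left(M,z \right)} = -2 + M \left(z + M z\right)$ ($P{\left(M,z \right)} = M \left(z + M z\right) - 2 = -2 + M \left(z + M z\right)$)
$L{\left(S \right)} = -18 + 12 S$ ($L{\left(S \right)} = 12 - 6 \left(5 + S \left(-2\right)\right) = 12 - 6 \left(5 - 2 S\right) = 12 + \left(-30 + 12 S\right) = -18 + 12 S$)
$- L{\left(P{\left(-4,1 \right)} \right)} = - (-18 + 12 \left(-2 - 4 + 1 \left(-4\right)^{2}\right)) = - (-18 + 12 \left(-2 - 4 + 1 \cdot 16\right)) = - (-18 + 12 \left(-2 - 4 + 16\right)) = - (-18 + 12 \cdot 10) = - (-18 + 120) = \left(-1\right) 102 = -102$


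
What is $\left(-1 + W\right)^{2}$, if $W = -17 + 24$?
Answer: $36$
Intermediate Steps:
$W = 7$
$\left(-1 + W\right)^{2} = \left(-1 + 7\right)^{2} = 6^{2} = 36$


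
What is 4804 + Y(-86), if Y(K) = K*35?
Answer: 1794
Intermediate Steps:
Y(K) = 35*K
4804 + Y(-86) = 4804 + 35*(-86) = 4804 - 3010 = 1794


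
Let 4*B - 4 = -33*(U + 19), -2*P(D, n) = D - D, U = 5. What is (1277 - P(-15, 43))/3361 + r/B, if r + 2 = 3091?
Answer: -10130560/662117 ≈ -15.300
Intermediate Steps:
P(D, n) = 0 (P(D, n) = -(D - D)/2 = -1/2*0 = 0)
r = 3089 (r = -2 + 3091 = 3089)
B = -197 (B = 1 + (-33*(5 + 19))/4 = 1 + (-33*24)/4 = 1 + (1/4)*(-792) = 1 - 198 = -197)
(1277 - P(-15, 43))/3361 + r/B = (1277 - 1*0)/3361 + 3089/(-197) = (1277 + 0)*(1/3361) + 3089*(-1/197) = 1277*(1/3361) - 3089/197 = 1277/3361 - 3089/197 = -10130560/662117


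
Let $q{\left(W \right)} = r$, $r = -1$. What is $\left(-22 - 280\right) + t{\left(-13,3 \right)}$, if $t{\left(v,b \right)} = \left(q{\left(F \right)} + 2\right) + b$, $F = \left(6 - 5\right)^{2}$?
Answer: $-298$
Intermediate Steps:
$F = 1$ ($F = 1^{2} = 1$)
$q{\left(W \right)} = -1$
$t{\left(v,b \right)} = 1 + b$ ($t{\left(v,b \right)} = \left(-1 + 2\right) + b = 1 + b$)
$\left(-22 - 280\right) + t{\left(-13,3 \right)} = \left(-22 - 280\right) + \left(1 + 3\right) = -302 + 4 = -298$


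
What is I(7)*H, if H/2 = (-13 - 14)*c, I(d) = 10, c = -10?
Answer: 5400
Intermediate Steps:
H = 540 (H = 2*((-13 - 14)*(-10)) = 2*(-27*(-10)) = 2*270 = 540)
I(7)*H = 10*540 = 5400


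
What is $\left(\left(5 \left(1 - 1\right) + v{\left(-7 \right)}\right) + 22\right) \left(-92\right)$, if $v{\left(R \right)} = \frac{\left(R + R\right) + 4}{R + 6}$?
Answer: $-2944$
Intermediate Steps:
$v{\left(R \right)} = \frac{4 + 2 R}{6 + R}$ ($v{\left(R \right)} = \frac{2 R + 4}{6 + R} = \frac{4 + 2 R}{6 + R}$)
$\left(\left(5 \left(1 - 1\right) + v{\left(-7 \right)}\right) + 22\right) \left(-92\right) = \left(\left(5 \left(1 - 1\right) + \frac{2 \left(2 - 7\right)}{6 - 7}\right) + 22\right) \left(-92\right) = \left(\left(5 \cdot 0 + 2 \frac{1}{-1} \left(-5\right)\right) + 22\right) \left(-92\right) = \left(\left(0 + 2 \left(-1\right) \left(-5\right)\right) + 22\right) \left(-92\right) = \left(\left(0 + 10\right) + 22\right) \left(-92\right) = \left(10 + 22\right) \left(-92\right) = 32 \left(-92\right) = -2944$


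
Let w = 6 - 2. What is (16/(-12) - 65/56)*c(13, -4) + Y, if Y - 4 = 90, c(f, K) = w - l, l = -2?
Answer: 2213/28 ≈ 79.036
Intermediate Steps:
w = 4
c(f, K) = 6 (c(f, K) = 4 - 1*(-2) = 4 + 2 = 6)
Y = 94 (Y = 4 + 90 = 94)
(16/(-12) - 65/56)*c(13, -4) + Y = (16/(-12) - 65/56)*6 + 94 = (16*(-1/12) - 65*1/56)*6 + 94 = (-4/3 - 65/56)*6 + 94 = -419/168*6 + 94 = -419/28 + 94 = 2213/28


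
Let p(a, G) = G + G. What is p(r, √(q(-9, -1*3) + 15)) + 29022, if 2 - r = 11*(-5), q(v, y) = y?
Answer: 29022 + 4*√3 ≈ 29029.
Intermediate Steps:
r = 57 (r = 2 - 11*(-5) = 2 - 1*(-55) = 2 + 55 = 57)
p(a, G) = 2*G
p(r, √(q(-9, -1*3) + 15)) + 29022 = 2*√(-1*3 + 15) + 29022 = 2*√(-3 + 15) + 29022 = 2*√12 + 29022 = 2*(2*√3) + 29022 = 4*√3 + 29022 = 29022 + 4*√3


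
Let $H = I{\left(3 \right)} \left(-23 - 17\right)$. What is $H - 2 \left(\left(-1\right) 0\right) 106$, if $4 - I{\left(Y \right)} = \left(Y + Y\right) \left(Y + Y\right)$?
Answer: $1280$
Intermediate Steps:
$I{\left(Y \right)} = 4 - 4 Y^{2}$ ($I{\left(Y \right)} = 4 - \left(Y + Y\right) \left(Y + Y\right) = 4 - 2 Y 2 Y = 4 - 4 Y^{2}$)
$H = 1280$ ($H = \left(4 - 4 \cdot 3^{2}\right) \left(-23 - 17\right) = \left(4 - 36\right) \left(-40\right) = \left(-32\right) \left(-40\right) = 1280$)
$H - 2 \left(\left(-1\right) 0\right) 106 = 1280 - 2 \left(\left(-1\right) 0\right) 106 = 1280 - 2 \cdot 0 \cdot 106 = 1280 - 0 \cdot 106 = 1280 - 0 = 1280 + 0 = 1280$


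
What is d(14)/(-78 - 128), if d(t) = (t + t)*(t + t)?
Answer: -392/103 ≈ -3.8058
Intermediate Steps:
d(t) = 4*t**2 (d(t) = (2*t)*(2*t) = 4*t**2)
d(14)/(-78 - 128) = (4*14**2)/(-78 - 128) = (4*196)/(-206) = -1/206*784 = -392/103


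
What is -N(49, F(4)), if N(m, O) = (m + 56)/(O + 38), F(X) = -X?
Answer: -105/34 ≈ -3.0882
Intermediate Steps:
N(m, O) = (56 + m)/(38 + O)
-N(49, F(4)) = -(56 + 49)/(38 - 1*4) = -105/(38 - 4) = -105/34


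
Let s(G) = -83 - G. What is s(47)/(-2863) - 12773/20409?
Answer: -33915929/58430967 ≈ -0.58044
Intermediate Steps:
s(47)/(-2863) - 12773/20409 = (-83 - 1*47)/(-2863) - 12773/20409 = (-83 - 47)*(-1/2863) - 12773*1/20409 = -130*(-1/2863) - 12773/20409 = 130/2863 - 12773/20409 = -33915929/58430967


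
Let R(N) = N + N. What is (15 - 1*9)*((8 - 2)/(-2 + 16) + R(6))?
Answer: 522/7 ≈ 74.571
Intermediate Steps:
R(N) = 2*N
(15 - 1*9)*((8 - 2)/(-2 + 16) + R(6)) = (15 - 1*9)*((8 - 2)/(-2 + 16) + 2*6) = (15 - 9)*(6/14 + 12) = 6*(6*(1/14) + 12) = 6*(3/7 + 12) = 6*(87/7) = 522/7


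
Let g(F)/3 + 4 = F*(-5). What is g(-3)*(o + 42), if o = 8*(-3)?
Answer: 594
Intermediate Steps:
g(F) = -12 - 15*F (g(F) = -12 + 3*(F*(-5)) = -12 + 3*(-5*F) = -12 - 15*F)
o = -24
g(-3)*(o + 42) = (-12 - 15*(-3))*(-24 + 42) = (-12 + 45)*18 = 33*18 = 594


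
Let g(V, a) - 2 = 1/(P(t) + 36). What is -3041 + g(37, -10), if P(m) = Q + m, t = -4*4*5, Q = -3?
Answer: -142834/47 ≈ -3039.0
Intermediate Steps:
t = -80 (t = -16*5 = -80)
P(m) = -3 + m
g(V, a) = 93/47 (g(V, a) = 2 + 1/((-3 - 80) + 36) = 2 + 1/(-83 + 36) = 2 + 1/(-47) = 2 - 1/47 = 93/47)
-3041 + g(37, -10) = -3041 + 93/47 = -142834/47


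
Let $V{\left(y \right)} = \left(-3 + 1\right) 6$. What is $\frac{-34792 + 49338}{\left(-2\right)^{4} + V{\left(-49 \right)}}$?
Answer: $\frac{7273}{2} \approx 3636.5$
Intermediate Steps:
$V{\left(y \right)} = -12$ ($V{\left(y \right)} = \left(-2\right) 6 = -12$)
$\frac{-34792 + 49338}{\left(-2\right)^{4} + V{\left(-49 \right)}} = \frac{-34792 + 49338}{\left(-2\right)^{4} - 12} = \frac{14546}{16 - 12} = \frac{14546}{4} = 14546 \cdot \frac{1}{4} = \frac{7273}{2}$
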